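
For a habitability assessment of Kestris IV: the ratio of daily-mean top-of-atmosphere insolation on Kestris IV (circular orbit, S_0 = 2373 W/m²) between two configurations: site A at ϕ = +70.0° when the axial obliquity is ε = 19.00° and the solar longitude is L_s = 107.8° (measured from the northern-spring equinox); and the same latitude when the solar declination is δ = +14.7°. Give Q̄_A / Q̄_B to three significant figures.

— Configuration A (ϕ=+70.0°):
Solar declination: sin δ = sin ε · sin L_s = sin 19.00° × sin 107.8° = 0.30998, so δ = +18.058°.
cos h₀ = −tan(+70.0°) tan(+18.058°) = -0.8958, h₀ = 2.6810 rad.
Bracket: h₀ sin ϕ sin δ + cos ϕ cos δ sin h₀ = 2.6810×0.93969×0.30998 + 0.34202×0.95074×0.44446 = 0.780935 + 0.144526 = 0.925461.
Q̄ = (S_0/π) × [bracket] = (2373/π) × 0.925461 = 699.05 W/m².
— Configuration B (ϕ=+70.0°):
cos h₀ = −tan(+70.0°) tan(+14.700°) = -0.7208, h₀ = 2.3757 rad.
Bracket: h₀ sin ϕ sin δ + cos ϕ cos δ sin h₀ = 2.3757×0.93969×0.25376 + 0.34202×0.96727×0.69316 = 0.566499 + 0.229315 = 0.795814.
Q̄ = (S_0/π) × [bracket] = (2373/π) × 0.795814 = 601.12 W/m².
Ratio Q̄_A / Q̄_B = 699.05 / 601.12 = 1.163.

Q̄_A / Q̄_B ≈ 1.16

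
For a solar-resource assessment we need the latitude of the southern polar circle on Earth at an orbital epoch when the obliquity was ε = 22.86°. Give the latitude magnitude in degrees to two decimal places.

67.14°

The polar circle is the lowest latitude that experiences at least one full rotation of continuous darkness at the northern-summer solstice; it lies at |φ| = 90° − ε = 90° − 22.86° = 67.14°.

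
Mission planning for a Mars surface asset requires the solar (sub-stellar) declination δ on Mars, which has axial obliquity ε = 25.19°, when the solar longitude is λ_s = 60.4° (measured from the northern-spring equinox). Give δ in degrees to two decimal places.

sin δ = sin ε · sin λ_s = sin 25.19° × sin 60.4° = 0.370076.
δ = arcsin(0.370076) = +21.72°.

δ = +21.72°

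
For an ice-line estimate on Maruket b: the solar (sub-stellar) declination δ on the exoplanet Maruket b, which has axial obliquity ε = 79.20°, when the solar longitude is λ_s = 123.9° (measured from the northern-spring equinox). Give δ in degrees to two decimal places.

sin δ = sin ε · sin λ_s = sin 79.20° × sin 123.9° = 0.815310.
δ = arcsin(0.815310) = +54.62°.

δ = +54.62°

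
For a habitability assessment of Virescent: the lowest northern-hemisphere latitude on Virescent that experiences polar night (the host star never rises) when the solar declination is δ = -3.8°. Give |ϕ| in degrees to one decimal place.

|ϕ| = 86.2°

Polar night requires cos h₀ = −tan ϕ tan δ ≥ 1, i.e. tan ϕ tan δ ≤ −1.
The boundary is |tan ϕ| · |tan δ| = 1, so |ϕ| = 90° − |δ| = 90° − 3.8° = 86.2° in the northern hemisphere.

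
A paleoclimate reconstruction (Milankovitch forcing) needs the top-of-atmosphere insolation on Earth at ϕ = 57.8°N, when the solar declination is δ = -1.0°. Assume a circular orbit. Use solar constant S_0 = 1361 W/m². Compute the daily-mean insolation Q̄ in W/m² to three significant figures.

cos h₀ = −tan(+57.8°) tan(-1.000°) = 0.0277, h₀ = 1.5431 rad.
Bracket: h₀ sin ϕ sin δ + cos ϕ cos δ sin h₀ = 1.5431×0.84619×-0.01745 + 0.53288×0.99985×0.99962 = -0.022785 + 0.532598 = 0.509813.
Q̄ = (S_0/π) × [bracket] = (1361/π) × 0.509813 = 220.9 W/m².

Q̄ ≈ 221 W/m²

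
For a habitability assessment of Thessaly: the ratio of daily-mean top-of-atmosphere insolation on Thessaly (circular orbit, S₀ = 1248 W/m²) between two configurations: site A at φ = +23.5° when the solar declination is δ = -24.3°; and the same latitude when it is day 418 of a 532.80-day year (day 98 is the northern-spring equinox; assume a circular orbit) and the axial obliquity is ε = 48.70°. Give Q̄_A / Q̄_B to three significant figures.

— Configuration A (φ=+23.5°):
cos H₀ = −tan(+23.5°) tan(-24.300°) = 0.1963, H₀ = 1.3732 rad.
Bracket: H₀ sin φ sin δ + cos φ cos δ sin H₀ = 1.3732×0.39875×-0.41151 + 0.91706×0.91140×0.98054 = -0.225328 + 0.819544 = 0.594216.
Q̄ = (S₀/π) × [bracket] = (1248/π) × 0.594216 = 236.05 W/m².
— Configuration B (φ=+23.5°):
Solar longitude: λ_s = 360° × (418 − 98)/532.80 = 216.216°.
sin δ = sin 48.70° × sin 216.216° = -0.44387, so δ = -26.351°.
cos H₀ = −tan(+23.5°) tan(-26.351°) = 0.2154, H₀ = 1.3537 rad.
Bracket: H₀ sin φ sin δ + cos φ cos δ sin H₀ = 1.3537×0.39875×-0.44387 + 0.91706×0.89609×0.97653 = -0.239596 + 0.802481 = 0.562885.
Q̄ = (S₀/π) × [bracket] = (1248/π) × 0.562885 = 223.61 W/m².
Ratio Q̄_A / Q̄_B = 236.05 / 223.61 = 1.056.

Q̄_A / Q̄_B ≈ 1.06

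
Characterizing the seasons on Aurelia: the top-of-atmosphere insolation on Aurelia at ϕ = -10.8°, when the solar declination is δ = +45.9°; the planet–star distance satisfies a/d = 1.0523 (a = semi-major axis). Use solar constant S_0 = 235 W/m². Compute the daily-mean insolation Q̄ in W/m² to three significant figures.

Q̄ ≈ 40.2 W/m²

cos h₀ = −tan(-10.8°) tan(+45.900°) = 0.1968, h₀ = 1.3727 rad.
Bracket: h₀ sin ϕ sin δ + cos ϕ cos δ sin h₀ = 1.3727×-0.18738×0.71813 + 0.98229×0.69591×0.98043 = -0.184715 + 0.670208 = 0.485493.
Inverse-square distance factor (a/d)² = 1.0523² = 1.107335.
Q̄ = (S_0/π) × 1.107335 × [bracket] = (235/π) × 1.107335 × 0.485493 = 40.21 W/m².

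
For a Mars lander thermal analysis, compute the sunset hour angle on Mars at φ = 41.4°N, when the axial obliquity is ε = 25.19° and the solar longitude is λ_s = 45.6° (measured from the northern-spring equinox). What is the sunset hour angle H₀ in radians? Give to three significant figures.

Solar declination: sin δ = sin ε · sin λ_s = sin 25.19° × sin 45.6° = 0.30409, so δ = +17.704°.
cos H₀ = −tan φ · tan δ = −tan(+41.4°) × tan(+17.704°) = -0.2814, so H₀ = 1.8561 rad = 106.35°.

H₀ = 1.86 rad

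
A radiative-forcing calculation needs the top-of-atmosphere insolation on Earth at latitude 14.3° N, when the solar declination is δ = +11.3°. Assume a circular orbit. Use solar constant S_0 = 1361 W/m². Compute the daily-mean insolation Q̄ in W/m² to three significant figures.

cos h₀ = −tan(+14.3°) tan(+11.300°) = -0.0509, h₀ = 1.6218 rad.
Bracket: h₀ sin ϕ sin δ + cos ϕ cos δ sin h₀ = 1.6218×0.24700×0.19595 + 0.96902×0.98061×0.99870 = 0.078495 + 0.948995 = 1.027490.
Q̄ = (S_0/π) × [bracket] = (1361/π) × 1.027490 = 445.1 W/m².

Q̄ ≈ 445 W/m²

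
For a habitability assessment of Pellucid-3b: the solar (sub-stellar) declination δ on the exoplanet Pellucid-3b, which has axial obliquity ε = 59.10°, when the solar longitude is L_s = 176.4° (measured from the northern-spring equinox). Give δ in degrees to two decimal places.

sin δ = sin ε · sin L_s = sin 59.10° × sin 176.4° = 0.053878.
δ = arcsin(0.053878) = +3.09°.

δ = +3.09°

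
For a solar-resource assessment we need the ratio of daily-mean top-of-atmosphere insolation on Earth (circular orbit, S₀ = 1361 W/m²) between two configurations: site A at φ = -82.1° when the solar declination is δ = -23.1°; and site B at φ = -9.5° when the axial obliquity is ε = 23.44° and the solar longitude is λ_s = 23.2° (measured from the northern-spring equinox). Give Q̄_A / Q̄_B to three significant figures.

— Configuration A (φ=-82.1°):
cos H₀ = −tan(-82.1°) tan(-23.100°) = -3.0739 ≤ −1 ⇒ polar day, H₀ = π.
Bracket: H₀ sin φ sin δ + cos φ cos δ sin H₀ = 3.1416×-0.99051×-0.39234 + 0.13744×0.91982×0.00000 = 1.220878 + 0.000000 = 1.220878.
Q̄ = (S₀/π) × [bracket] = (1361/π) × 1.220878 = 528.91 W/m².
— Configuration B (φ=-9.5°):
Solar declination: sin δ = sin ε · sin λ_s = sin 23.44° × sin 23.2° = 0.15671, so δ = +9.016°.
cos H₀ = −tan(-9.5°) tan(+9.016°) = 0.0266, H₀ = 1.5442 rad.
Bracket: H₀ sin φ sin δ + cos φ cos δ sin H₀ = 1.5442×-0.16505×0.15671 + 0.98629×0.98765×0.99965 = -0.039941 + 0.973768 = 0.933827.
Q̄ = (S₀/π) × [bracket] = (1361/π) × 0.933827 = 404.55 W/m².
Ratio Q̄_A / Q̄_B = 528.91 / 404.55 = 1.307.

Q̄_A / Q̄_B ≈ 1.31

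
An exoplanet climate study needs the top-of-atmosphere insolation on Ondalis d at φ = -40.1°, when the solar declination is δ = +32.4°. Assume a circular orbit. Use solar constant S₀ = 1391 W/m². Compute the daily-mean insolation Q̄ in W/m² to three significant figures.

cos H₀ = −tan(-40.1°) tan(+32.400°) = 0.5344, H₀ = 1.0070 rad.
Bracket: H₀ sin φ sin δ + cos φ cos δ sin H₀ = 1.0070×-0.64412×0.53583 + 0.76492×0.84433×0.84523 = -0.347555 + 0.545887 = 0.198332.
Q̄ = (S₀/π) × [bracket] = (1391/π) × 0.198332 = 87.82 W/m².

Q̄ ≈ 87.8 W/m²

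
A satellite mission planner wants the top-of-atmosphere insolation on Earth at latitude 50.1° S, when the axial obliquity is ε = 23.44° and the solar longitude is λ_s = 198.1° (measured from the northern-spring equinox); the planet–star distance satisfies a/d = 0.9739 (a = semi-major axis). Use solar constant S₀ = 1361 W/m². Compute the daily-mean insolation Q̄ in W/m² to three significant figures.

Solar declination: sin δ = sin ε · sin λ_s = sin 23.44° × sin 198.1° = -0.12358, so δ = -7.099°.
cos H₀ = −tan(-50.1°) tan(-7.099°) = -0.1489, H₀ = 1.7203 rad.
Bracket: H₀ sin φ sin δ + cos φ cos δ sin H₀ = 1.7203×-0.76717×-0.12358 + 0.64145×0.99233×0.98885 = 0.163096 + 0.629433 = 0.792529.
Inverse-square distance factor (a/d)² = 0.9739² = 0.948481.
Q̄ = (S₀/π) × 0.948481 × [bracket] = (1361/π) × 0.948481 × 0.792529 = 325.7 W/m².

Q̄ ≈ 326 W/m²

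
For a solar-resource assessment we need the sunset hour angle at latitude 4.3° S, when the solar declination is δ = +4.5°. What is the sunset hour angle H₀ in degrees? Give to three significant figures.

H₀ = 89.7°

cos H₀ = −tan φ · tan δ = −tan(-4.3°) × tan(+4.500°) = 0.0059, so H₀ = 1.5649 rad = 89.66°.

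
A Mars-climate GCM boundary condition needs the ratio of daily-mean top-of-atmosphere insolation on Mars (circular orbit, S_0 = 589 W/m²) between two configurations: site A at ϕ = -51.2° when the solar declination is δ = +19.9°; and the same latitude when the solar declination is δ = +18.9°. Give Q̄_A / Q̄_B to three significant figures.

— Configuration A (ϕ=-51.2°):
cos h₀ = −tan(-51.2°) tan(+19.900°) = 0.4502, h₀ = 1.1038 rad.
Bracket: h₀ sin ϕ sin δ + cos ϕ cos δ sin h₀ = 1.1038×-0.77934×0.34038 + 0.62660×0.94029×0.89291 = -0.292807 + 0.526090 = 0.233283.
Q̄ = (S_0/π) × [bracket] = (589/π) × 0.233283 = 43.737 W/m².
— Configuration B (ϕ=-51.2°):
cos h₀ = −tan(-51.2°) tan(+18.900°) = 0.4258, h₀ = 1.1309 rad.
Bracket: h₀ sin ϕ sin δ + cos ϕ cos δ sin h₀ = 1.1309×-0.77934×0.32392 + 0.62660×0.94609×0.90480 = -0.285489 + 0.536384 = 0.250895.
Q̄ = (S_0/π) × [bracket] = (589/π) × 0.250895 = 47.039 W/m².
Ratio Q̄_A / Q̄_B = 43.737 / 47.039 = 0.9298.

Q̄_A / Q̄_B ≈ 0.930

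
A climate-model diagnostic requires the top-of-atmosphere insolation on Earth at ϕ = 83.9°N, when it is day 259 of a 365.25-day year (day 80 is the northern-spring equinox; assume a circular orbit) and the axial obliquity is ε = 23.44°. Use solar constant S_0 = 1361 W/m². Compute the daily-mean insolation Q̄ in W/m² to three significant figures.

Solar longitude: L_s = 360° × (259 − 80)/365.25 = 176.427°.
sin δ = sin 23.44° × sin 176.427° = 0.02479, so δ = +1.420°.
cos h₀ = −tan(+83.9°) tan(+1.420°) = -0.2320, h₀ = 1.8050 rad.
Bracket: h₀ sin ϕ sin δ + cos ϕ cos δ sin h₀ = 1.8050×0.99434×0.02479 + 0.10626×0.99969×0.97271 = 0.044493 + 0.103328 = 0.147821.
Q̄ = (S_0/π) × [bracket] = (1361/π) × 0.147821 = 64.04 W/m².

Q̄ ≈ 64.0 W/m²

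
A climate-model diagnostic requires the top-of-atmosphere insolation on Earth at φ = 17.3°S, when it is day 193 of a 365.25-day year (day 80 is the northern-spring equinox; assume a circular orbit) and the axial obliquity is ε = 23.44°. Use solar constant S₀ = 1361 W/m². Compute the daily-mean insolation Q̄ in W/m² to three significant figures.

Q̄ ≈ 312 W/m²

Solar longitude: λ_s = 360° × (193 − 80)/365.25 = 111.376°.
sin δ = sin 23.44° × sin 111.376° = 0.37042, so δ = +21.742°.
cos H₀ = −tan(-17.3°) tan(+21.742°) = 0.1242, H₀ = 1.4463 rad.
Bracket: H₀ sin φ sin δ + cos φ cos δ sin H₀ = 1.4463×-0.29737×0.37042 + 0.95476×0.92886×0.99226 = -0.159313 + 0.879974 = 0.720661.
Q̄ = (S₀/π) × [bracket] = (1361/π) × 0.720661 = 312.2 W/m².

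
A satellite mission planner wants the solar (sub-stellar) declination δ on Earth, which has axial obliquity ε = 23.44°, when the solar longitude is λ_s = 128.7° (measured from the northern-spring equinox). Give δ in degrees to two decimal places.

δ = +18.09°

sin δ = sin ε · sin λ_s = sin 23.44° × sin 128.7° = 0.310446.
δ = arcsin(0.310446) = +18.09°.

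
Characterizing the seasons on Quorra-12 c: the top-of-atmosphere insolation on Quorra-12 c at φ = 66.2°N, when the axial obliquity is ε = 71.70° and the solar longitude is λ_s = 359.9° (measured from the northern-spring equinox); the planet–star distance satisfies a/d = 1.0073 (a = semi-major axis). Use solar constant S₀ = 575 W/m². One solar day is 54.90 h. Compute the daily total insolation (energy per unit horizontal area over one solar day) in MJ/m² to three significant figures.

14.7 MJ/m²

Solar declination: sin δ = sin ε · sin λ_s = sin 71.70° × sin 359.9° = -0.00166, so δ = -0.095°.
cos H₀ = −tan(+66.2°) tan(-0.095°) = 0.0038, H₀ = 1.5670 rad.
Bracket: H₀ sin φ sin δ + cos φ cos δ sin H₀ = 1.5670×0.91496×-0.00166 + 0.40355×1.00000×0.99999 = -0.002380 + 0.403546 = 0.401166.
Inverse-square distance factor (a/d)² = 1.0073² = 1.014653.
Q̄ = (S₀/π) × 1.014653 × [bracket] = (575/π) × 1.014653 × 0.401166 = 74.501 W/m².
Daily total = Q̄ × 54.90 h × 3600 s/h = 74.501 × 54.90 × 3600 / 10⁶ = 14.72 MJ/m².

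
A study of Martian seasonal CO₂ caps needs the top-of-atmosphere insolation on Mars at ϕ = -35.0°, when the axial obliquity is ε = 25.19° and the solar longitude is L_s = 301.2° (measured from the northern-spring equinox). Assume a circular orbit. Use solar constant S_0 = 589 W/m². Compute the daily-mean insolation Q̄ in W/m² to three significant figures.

Solar declination: sin δ = sin ε · sin L_s = sin 25.19° × sin 301.2° = -0.36406, so δ = -21.350°.
cos h₀ = −tan(-35.0°) tan(-21.350°) = -0.2737, h₀ = 1.8480 rad.
Bracket: h₀ sin ϕ sin δ + cos ϕ cos δ sin h₀ = 1.8480×-0.57358×-0.36406 + 0.81915×0.93137×0.96181 = 0.385895 + 0.733795 = 1.119690.
Q̄ = (S_0/π) × [bracket] = (589/π) × 1.119690 = 209.9 W/m².

Q̄ ≈ 210 W/m²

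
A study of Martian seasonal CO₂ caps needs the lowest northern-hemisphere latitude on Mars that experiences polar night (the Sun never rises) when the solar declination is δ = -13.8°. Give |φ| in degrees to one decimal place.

|φ| = 76.2°

Polar night requires cos H₀ = −tan φ tan δ ≥ 1, i.e. tan φ tan δ ≤ −1.
The boundary is |tan φ| · |tan δ| = 1, so |φ| = 90° − |δ| = 90° − 13.8° = 76.2° in the northern hemisphere.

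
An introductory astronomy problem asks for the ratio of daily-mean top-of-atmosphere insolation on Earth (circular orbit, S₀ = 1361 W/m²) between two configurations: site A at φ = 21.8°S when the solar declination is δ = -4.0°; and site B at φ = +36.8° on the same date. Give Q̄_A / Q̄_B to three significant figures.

Q̄_A / Q̄_B ≈ 1.32

— Configuration A (φ=-21.8°):
cos H₀ = −tan(-21.8°) tan(-4.000°) = -0.0280, H₀ = 1.5988 rad.
Bracket: H₀ sin φ sin δ + cos φ cos δ sin H₀ = 1.5988×-0.37137×-0.06976 + 0.92849×0.99756×0.99961 = 0.041420 + 0.925863 = 0.967283.
Q̄ = (S₀/π) × [bracket] = (1361/π) × 0.967283 = 419.05 W/m².
— Configuration B (φ=+36.8°):
cos H₀ = −tan(+36.8°) tan(-4.000°) = 0.0523, H₀ = 1.5185 rad.
Bracket: H₀ sin φ sin δ + cos φ cos δ sin H₀ = 1.5185×0.59902×-0.06976 + 0.80073×0.99756×0.99863 = -0.063455 + 0.797682 = 0.734227.
Q̄ = (S₀/π) × [bracket] = (1361/π) × 0.734227 = 318.08 W/m².
Ratio Q̄_A / Q̄_B = 419.05 / 318.08 = 1.317.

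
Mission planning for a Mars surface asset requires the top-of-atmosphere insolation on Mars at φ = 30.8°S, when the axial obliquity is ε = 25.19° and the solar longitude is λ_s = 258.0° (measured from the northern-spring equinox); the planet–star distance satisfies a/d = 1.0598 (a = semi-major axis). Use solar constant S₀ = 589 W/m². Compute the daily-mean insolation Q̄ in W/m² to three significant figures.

Q̄ ≈ 241 W/m²

Solar declination: sin δ = sin ε · sin λ_s = sin 25.19° × sin 258.0° = -0.41632, so δ = -24.603°.
cos H₀ = −tan(-30.8°) tan(-24.603°) = -0.2730, H₀ = 1.8473 rad.
Bracket: H₀ sin φ sin δ + cos φ cos δ sin H₀ = 1.8473×-0.51204×-0.41632 + 0.85896×0.90922×0.96203 = 0.393794 + 0.751330 = 1.145124.
Inverse-square distance factor (a/d)² = 1.0598² = 1.123176.
Q̄ = (S₀/π) × 1.123176 × [bracket] = (589/π) × 1.123176 × 1.145124 = 241.1 W/m².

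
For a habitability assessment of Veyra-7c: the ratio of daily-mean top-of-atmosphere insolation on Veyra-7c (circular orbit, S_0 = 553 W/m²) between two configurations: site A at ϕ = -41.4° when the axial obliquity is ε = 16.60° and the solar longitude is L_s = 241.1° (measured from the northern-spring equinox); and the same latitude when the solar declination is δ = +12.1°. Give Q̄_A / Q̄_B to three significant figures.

— Configuration A (ϕ=-41.4°):
Solar declination: sin δ = sin ε · sin L_s = sin 16.60° × sin 241.1° = -0.25011, so δ = -14.484°.
cos h₀ = −tan(-41.4°) tan(-14.484°) = -0.2277, h₀ = 1.8006 rad.
Bracket: h₀ sin ϕ sin δ + cos ϕ cos δ sin h₀ = 1.8006×-0.66131×-0.25011 + 0.75011×0.96822×0.97372 = 0.297820 + 0.707185 = 1.005005.
Q̄ = (S_0/π) × [bracket] = (553/π) × 1.005005 = 176.91 W/m².
— Configuration B (ϕ=-41.4°):
cos h₀ = −tan(-41.4°) tan(+12.100°) = 0.1890, h₀ = 1.3806 rad.
Bracket: h₀ sin ϕ sin δ + cos ϕ cos δ sin h₀ = 1.3806×-0.66131×0.20962 + 0.75011×0.97778×0.98198 = -0.191384 + 0.720226 = 0.528842.
Q̄ = (S_0/π) × [bracket] = (553/π) × 0.528842 = 93.090 W/m².
Ratio Q̄_A / Q̄_B = 176.91 / 93.090 = 1.900.

Q̄_A / Q̄_B ≈ 1.90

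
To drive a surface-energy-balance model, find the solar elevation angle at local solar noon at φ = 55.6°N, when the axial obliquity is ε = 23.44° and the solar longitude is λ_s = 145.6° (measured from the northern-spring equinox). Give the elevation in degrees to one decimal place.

Solar declination: sin δ = sin ε · sin λ_s = sin 23.44° × sin 145.6° = 0.22474, so δ = +12.987°.
At local noon the hour angle is zero, so the zenith angle equals |φ − δ| = |+55.6° − (+12.987°)| = 42.613°.
Elevation = 90° − 42.613° = 47.4°.

47.4°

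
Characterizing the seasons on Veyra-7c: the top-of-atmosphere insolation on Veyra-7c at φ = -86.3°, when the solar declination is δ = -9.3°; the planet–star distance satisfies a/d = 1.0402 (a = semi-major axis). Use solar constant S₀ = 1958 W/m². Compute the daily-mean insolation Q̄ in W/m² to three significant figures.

Q̄ ≈ 342 W/m²

cos H₀ = −tan(-86.3°) tan(-9.300°) = -2.5323 ≤ −1 ⇒ polar day, H₀ = π.
Bracket: H₀ sin φ sin δ + cos φ cos δ sin H₀ = 3.1416×-0.99792×-0.16160 + 0.06453×0.98686×0.00000 = 0.506627 + 0.000000 = 0.506627.
Inverse-square distance factor (a/d)² = 1.0402² = 1.082016.
Q̄ = (S₀/π) × 1.082016 × [bracket] = (1958/π) × 1.082016 × 0.506627 = 341.7 W/m².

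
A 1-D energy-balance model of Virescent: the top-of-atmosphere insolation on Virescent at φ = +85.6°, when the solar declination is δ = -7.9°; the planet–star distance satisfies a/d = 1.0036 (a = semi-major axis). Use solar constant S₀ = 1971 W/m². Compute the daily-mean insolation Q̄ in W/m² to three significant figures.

cos H₀ = −tan(+85.6°) tan(-7.900°) = 1.8034 ≥ 1 ⇒ polar night, H₀ = 0 and Q̄ = 0.
Inverse-square distance factor (a/d)² = 1.0036² = 1.007213.

Q̄ ≈ 0.00 W/m²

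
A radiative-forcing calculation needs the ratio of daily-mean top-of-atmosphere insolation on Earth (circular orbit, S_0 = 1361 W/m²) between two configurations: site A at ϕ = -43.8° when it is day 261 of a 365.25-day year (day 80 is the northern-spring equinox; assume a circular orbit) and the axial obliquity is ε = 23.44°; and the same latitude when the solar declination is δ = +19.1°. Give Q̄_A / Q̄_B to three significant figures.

— Configuration A (ϕ=-43.8°):
Solar longitude: L_s = 360° × (261 − 80)/365.25 = 178.398°.
sin δ = sin 23.44° × sin 178.398° = 0.01112, so δ = +0.637°.
cos h₀ = −tan(-43.8°) tan(+0.637°) = 0.0107, h₀ = 1.5601 rad.
Bracket: h₀ sin ϕ sin δ + cos ϕ cos δ sin h₀ = 1.5601×-0.69214×0.01112 + 0.72176×0.99994×0.99994 = -0.012007 + 0.721673 = 0.709666.
Q̄ = (S_0/π) × [bracket] = (1361/π) × 0.709666 = 307.44 W/m².
— Configuration B (ϕ=-43.8°):
cos h₀ = −tan(-43.8°) tan(+19.100°) = 0.3321, h₀ = 1.2323 rad.
Bracket: h₀ sin ϕ sin δ + cos ϕ cos δ sin h₀ = 1.2323×-0.69214×0.32722 + 0.72176×0.94495×0.94325 = -0.279094 + 0.643322 = 0.364228.
Q̄ = (S_0/π) × [bracket] = (1361/π) × 0.364228 = 157.79 W/m².
Ratio Q̄_A / Q̄_B = 307.44 / 157.79 = 1.948.

Q̄_A / Q̄_B ≈ 1.95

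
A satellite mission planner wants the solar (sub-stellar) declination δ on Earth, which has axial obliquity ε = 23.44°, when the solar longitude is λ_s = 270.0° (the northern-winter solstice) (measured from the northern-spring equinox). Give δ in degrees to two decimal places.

sin δ = sin ε · sin λ_s = sin 23.44° × sin 270.0° = -0.397789.
δ = arcsin(-0.397789) = -23.44°.

δ = -23.44°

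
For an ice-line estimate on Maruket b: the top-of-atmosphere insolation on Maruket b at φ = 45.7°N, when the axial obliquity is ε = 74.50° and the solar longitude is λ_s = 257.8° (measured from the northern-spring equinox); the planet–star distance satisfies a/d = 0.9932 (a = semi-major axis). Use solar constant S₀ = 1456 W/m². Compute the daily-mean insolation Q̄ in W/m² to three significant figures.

Q̄ ≈ 0.00 W/m²

Solar declination: sin δ = sin ε · sin λ_s = sin 74.50° × sin 257.8° = -0.94187, so δ = -70.368°.
cos H₀ = −tan(+45.7°) tan(-70.368°) = 2.8727 ≥ 1 ⇒ polar night, H₀ = 0 and Q̄ = 0.
Inverse-square distance factor (a/d)² = 0.9932² = 0.986446.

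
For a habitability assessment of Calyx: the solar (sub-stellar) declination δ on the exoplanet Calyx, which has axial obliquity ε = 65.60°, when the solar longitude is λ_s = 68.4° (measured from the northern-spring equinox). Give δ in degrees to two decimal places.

δ = +57.86°

sin δ = sin ε · sin λ_s = sin 65.60° × sin 68.4° = 0.846732.
δ = arcsin(0.846732) = +57.86°.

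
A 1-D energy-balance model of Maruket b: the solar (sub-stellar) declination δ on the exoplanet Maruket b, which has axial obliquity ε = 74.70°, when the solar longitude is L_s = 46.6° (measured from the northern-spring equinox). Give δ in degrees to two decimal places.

sin δ = sin ε · sin L_s = sin 74.70° × sin 46.6° = 0.700823.
δ = arcsin(0.700823) = +44.49°.

δ = +44.49°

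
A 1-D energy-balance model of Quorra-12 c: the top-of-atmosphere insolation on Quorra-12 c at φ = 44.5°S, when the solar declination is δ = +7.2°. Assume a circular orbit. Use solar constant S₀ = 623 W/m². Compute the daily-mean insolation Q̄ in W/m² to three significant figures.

Q̄ ≈ 114 W/m²

cos H₀ = −tan(-44.5°) tan(+7.200°) = 0.1241, H₀ = 1.4463 rad.
Bracket: H₀ sin φ sin δ + cos φ cos δ sin H₀ = 1.4463×-0.70091×0.12533 + 0.71325×0.99211×0.99226 = -0.127050 + 0.702145 = 0.575095.
Q̄ = (S₀/π) × [bracket] = (623/π) × 0.575095 = 114.0 W/m².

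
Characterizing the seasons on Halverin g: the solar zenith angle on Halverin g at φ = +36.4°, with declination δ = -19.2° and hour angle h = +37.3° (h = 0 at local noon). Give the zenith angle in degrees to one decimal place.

θ_z = 65.8°

cos θ_z = sin φ sin δ + cos φ cos δ cos h = -0.195156 + 0.604657 = 0.409501.
θ_z = arccos(0.409501) = 65.8°.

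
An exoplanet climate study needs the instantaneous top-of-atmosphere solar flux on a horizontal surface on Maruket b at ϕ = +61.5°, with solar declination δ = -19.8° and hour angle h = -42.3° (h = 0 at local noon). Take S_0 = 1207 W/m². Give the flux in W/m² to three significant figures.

41.5 W/m²

cos θ_z = sin ϕ sin δ + cos ϕ cos δ cos h = -0.297689 + 0.332057 = 0.034368.
Flux = S_0 · cos θ_z = 1207 × 0.034368 = 41.48 W/m².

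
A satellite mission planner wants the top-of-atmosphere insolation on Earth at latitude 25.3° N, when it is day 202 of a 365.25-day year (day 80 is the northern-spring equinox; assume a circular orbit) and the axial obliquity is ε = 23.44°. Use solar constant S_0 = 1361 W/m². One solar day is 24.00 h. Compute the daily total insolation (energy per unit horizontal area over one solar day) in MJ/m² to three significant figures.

40.9 MJ/m²

Solar longitude: L_s = 360° × (202 − 80)/365.25 = 120.246°.
sin δ = sin 23.44° × sin 120.246° = 0.34364, so δ = +20.099°.
cos h₀ = −tan(+25.3°) tan(+20.099°) = -0.1730, h₀ = 1.7446 rad.
Bracket: h₀ sin ϕ sin δ + cos ϕ cos δ sin h₀ = 1.7446×0.42736×0.34364 + 0.90408×0.93910×0.98493 = 0.256208 + 0.836227 = 1.092435.
Q̄ = (S_0/π) × [bracket] = (1361/π) × 1.092435 = 473.26 W/m².
Daily total = Q̄ × 24.00 h × 3600 s/h = 473.26 × 24.00 × 3600 / 10⁶ = 40.89 MJ/m².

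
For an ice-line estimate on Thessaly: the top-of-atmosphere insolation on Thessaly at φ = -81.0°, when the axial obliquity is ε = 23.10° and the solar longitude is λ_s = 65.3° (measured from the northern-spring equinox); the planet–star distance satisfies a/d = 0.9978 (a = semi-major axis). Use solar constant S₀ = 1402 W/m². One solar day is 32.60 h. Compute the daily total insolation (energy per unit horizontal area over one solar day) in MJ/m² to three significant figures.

0.00 MJ/m²

Solar declination: sin δ = sin ε · sin λ_s = sin 23.10° × sin 65.3° = 0.35644, so δ = +20.882°.
cos H₀ = −tan(-81.0°) tan(+20.882°) = 2.4087 ≥ 1 ⇒ polar night, H₀ = 0 and Q̄ = 0.
Inverse-square distance factor (a/d)² = 0.9978² = 0.995605.
Daily total = Q̄ × 32.60 h × 3600 s/h = 0.00 MJ/m².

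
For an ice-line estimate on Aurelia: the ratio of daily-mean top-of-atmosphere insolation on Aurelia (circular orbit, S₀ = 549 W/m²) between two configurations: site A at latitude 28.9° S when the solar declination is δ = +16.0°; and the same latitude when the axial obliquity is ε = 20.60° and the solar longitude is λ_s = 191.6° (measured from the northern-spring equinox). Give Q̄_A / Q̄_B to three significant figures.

Q̄_A / Q̄_B ≈ 0.693

— Configuration A (φ=-28.9°):
cos H₀ = −tan(-28.9°) tan(+16.000°) = 0.1583, H₀ = 1.4118 rad.
Bracket: H₀ sin φ sin δ + cos φ cos δ sin H₀ = 1.4118×-0.48328×0.27564 + 0.87546×0.96126×0.98739 = -0.188068 + 0.830933 = 0.642865.
Q̄ = (S₀/π) × [bracket] = (549/π) × 0.642865 = 112.34 W/m².
— Configuration B (φ=-28.9°):
Solar declination: sin δ = sin ε · sin λ_s = sin 20.60° × sin 191.6° = -0.07075, so δ = -4.057°.
cos H₀ = −tan(-28.9°) tan(-4.057°) = -0.0392, H₀ = 1.6100 rad.
Bracket: H₀ sin φ sin δ + cos φ cos δ sin H₀ = 1.6100×-0.48328×-0.07075 + 0.87546×0.99749×0.99923 = 0.055049 + 0.872590 = 0.927639.
Q̄ = (S₀/π) × [bracket] = (549/π) × 0.927639 = 162.11 W/m².
Ratio Q̄_A / Q̄_B = 112.34 / 162.11 = 0.6930.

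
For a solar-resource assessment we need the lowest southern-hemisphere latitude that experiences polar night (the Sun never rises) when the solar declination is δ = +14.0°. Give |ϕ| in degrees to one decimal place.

Polar night requires cos h₀ = −tan ϕ tan δ ≥ 1, i.e. tan ϕ tan δ ≤ −1.
The boundary is |tan ϕ| · |tan δ| = 1, so |ϕ| = 90° − |δ| = 90° − 14.0° = 76.0° in the southern hemisphere.

|ϕ| = 76.0°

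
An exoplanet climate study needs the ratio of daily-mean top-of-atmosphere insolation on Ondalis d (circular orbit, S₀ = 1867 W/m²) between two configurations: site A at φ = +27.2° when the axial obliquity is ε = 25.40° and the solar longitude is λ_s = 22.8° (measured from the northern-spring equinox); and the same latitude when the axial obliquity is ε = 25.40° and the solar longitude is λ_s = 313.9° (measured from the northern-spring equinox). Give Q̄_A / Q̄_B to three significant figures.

Q̄_A / Q̄_B ≈ 1.57

— Configuration A (φ=+27.2°):
Solar declination: sin δ = sin ε · sin λ_s = sin 25.40° × sin 22.8° = 0.16622, so δ = +9.568°.
cos H₀ = −tan(+27.2°) tan(+9.568°) = -0.0866, H₀ = 1.6575 rad.
Bracket: H₀ sin φ sin δ + cos φ cos δ sin H₀ = 1.6575×0.45710×0.16622 + 0.88942×0.98609×0.99624 = 0.125935 + 0.873750 = 0.999685.
Q̄ = (S₀/π) × [bracket] = (1867/π) × 0.999685 = 594.10 W/m².
— Configuration B (φ=+27.2°):
Solar declination: sin δ = sin ε · sin λ_s = sin 25.40° × sin 313.9° = -0.30907, so δ = -18.003°.
cos H₀ = −tan(+27.2°) tan(-18.003°) = 0.1670, H₀ = 1.4030 rad.
Bracket: H₀ sin φ sin δ + cos φ cos δ sin H₀ = 1.4030×0.45710×-0.30907 + 0.88942×0.95104×0.98595 = -0.198210 + 0.833989 = 0.635779.
Q̄ = (S₀/π) × [bracket] = (1867/π) × 0.635779 = 377.83 W/m².
Ratio Q̄_A / Q̄_B = 594.10 / 377.83 = 1.572.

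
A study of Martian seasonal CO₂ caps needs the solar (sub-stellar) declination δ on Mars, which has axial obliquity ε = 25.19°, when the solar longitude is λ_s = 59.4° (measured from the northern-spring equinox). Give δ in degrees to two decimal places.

δ = +21.49°

sin δ = sin ε · sin λ_s = sin 25.19° × sin 59.4° = 0.366350.
δ = arcsin(0.366350) = +21.49°.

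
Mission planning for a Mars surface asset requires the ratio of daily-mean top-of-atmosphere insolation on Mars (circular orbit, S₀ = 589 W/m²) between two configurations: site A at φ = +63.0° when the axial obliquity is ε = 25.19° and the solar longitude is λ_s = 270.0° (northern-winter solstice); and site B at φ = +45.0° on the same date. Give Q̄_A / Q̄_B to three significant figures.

— Configuration A (φ=+63.0°):
Solar declination: sin δ = sin ε · sin λ_s = sin 25.19° × sin 270.0° = -0.42562, so δ = -25.190°.
cos H₀ = −tan(+63.0°) tan(-25.190°) = 0.9231, H₀ = 0.3947 rad.
Bracket: H₀ sin φ sin δ + cos φ cos δ sin H₀ = 0.3947×0.89101×-0.42562 + 0.45399×0.90490×0.38452 = -0.149683 + 0.157967 = 0.008284.
Q̄ = (S₀/π) × [bracket] = (589/π) × 0.008284 = 1.5531 W/m².
— Configuration B (φ=+45.0°):
cos H₀ = −tan(+45.0°) tan(-25.190°) = 0.4704, H₀ = 1.0811 rad.
Bracket: H₀ sin φ sin δ + cos φ cos δ sin H₀ = 1.0811×0.70711×-0.42562 + 0.70711×0.90490×0.88248 = -0.325368 + 0.564667 = 0.239299.
Q̄ = (S₀/π) × [bracket] = (589/π) × 0.239299 = 44.865 W/m².
Ratio Q̄_A / Q̄_B = 1.5531 / 44.865 = 0.03462.

Q̄_A / Q̄_B ≈ 0.0346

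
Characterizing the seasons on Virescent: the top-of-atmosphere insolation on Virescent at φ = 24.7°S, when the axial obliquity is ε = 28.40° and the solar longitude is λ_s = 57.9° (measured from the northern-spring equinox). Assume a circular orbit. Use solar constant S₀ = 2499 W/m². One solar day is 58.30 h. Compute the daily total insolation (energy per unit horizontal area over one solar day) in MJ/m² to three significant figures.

Solar declination: sin δ = sin ε · sin λ_s = sin 28.40° × sin 57.9° = 0.40291, so δ = +23.760°.
cos H₀ = −tan(-24.7°) tan(+23.760°) = 0.2025, H₀ = 1.3669 rad.
Bracket: H₀ sin φ sin δ + cos φ cos δ sin H₀ = 1.3669×-0.41787×0.40291 + 0.90851×0.91524×0.97929 = -0.230137 + 0.814284 = 0.584147.
Q̄ = (S₀/π) × [bracket] = (2499/π) × 0.584147 = 464.66 W/m².
Daily total = Q̄ × 58.30 h × 3600 s/h = 464.66 × 58.30 × 3600 / 10⁶ = 97.52 MJ/m².

97.5 MJ/m²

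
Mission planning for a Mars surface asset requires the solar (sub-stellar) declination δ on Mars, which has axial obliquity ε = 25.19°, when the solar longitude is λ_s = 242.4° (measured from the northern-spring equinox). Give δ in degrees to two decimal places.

δ = -22.16°

sin δ = sin ε · sin λ_s = sin 25.19° × sin 242.4° = -0.377187.
δ = arcsin(-0.377187) = -22.16°.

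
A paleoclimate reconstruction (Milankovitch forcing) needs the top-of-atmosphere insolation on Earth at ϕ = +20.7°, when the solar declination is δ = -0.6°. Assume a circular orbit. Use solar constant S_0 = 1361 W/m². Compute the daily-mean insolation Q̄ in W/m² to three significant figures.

Q̄ ≈ 403 W/m²

cos h₀ = −tan(+20.7°) tan(-0.600°) = 0.0040, h₀ = 1.5668 rad.
Bracket: h₀ sin ϕ sin δ + cos ϕ cos δ sin h₀ = 1.5668×0.35347×-0.01047 + 0.93544×0.99995×0.99999 = -0.005798 + 0.935384 = 0.929586.
Q̄ = (S_0/π) × [bracket] = (1361/π) × 0.929586 = 402.7 W/m².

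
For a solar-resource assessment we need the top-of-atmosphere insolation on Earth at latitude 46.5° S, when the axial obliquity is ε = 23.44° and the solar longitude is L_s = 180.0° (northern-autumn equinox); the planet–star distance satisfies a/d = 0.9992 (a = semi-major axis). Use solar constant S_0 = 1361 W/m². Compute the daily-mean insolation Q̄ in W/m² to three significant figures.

Q̄ ≈ 298 W/m²

Solar declination: sin δ = sin ε · sin L_s = sin 23.44° × sin 180.0° = 0.00000, so δ = +0.000°.
cos h₀ = −tan(-46.5°) tan(+0.000°) = 0.0000, h₀ = 1.5708 rad.
Bracket: h₀ sin ϕ sin δ + cos ϕ cos δ sin h₀ = 1.5708×-0.72537×0.00000 + 0.68835×1.00000×1.00000 = -0.000000 + 0.688350 = 0.688350.
Inverse-square distance factor (a/d)² = 0.9992² = 0.998401.
Q̄ = (S_0/π) × 0.998401 × [bracket] = (1361/π) × 0.998401 × 0.688350 = 297.7 W/m².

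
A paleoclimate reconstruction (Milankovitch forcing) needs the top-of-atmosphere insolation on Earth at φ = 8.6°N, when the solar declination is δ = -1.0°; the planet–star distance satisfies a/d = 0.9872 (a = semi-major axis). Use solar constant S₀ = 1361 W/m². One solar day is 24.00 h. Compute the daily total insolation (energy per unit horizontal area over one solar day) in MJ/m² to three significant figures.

35.9 MJ/m²

cos H₀ = −tan(+8.6°) tan(-1.000°) = 0.0026, H₀ = 1.5682 rad.
Bracket: H₀ sin φ sin δ + cos φ cos δ sin H₀ = 1.5682×0.14954×-0.01745 + 0.98876×0.99985×1.00000 = -0.004092 + 0.988612 = 0.984520.
Inverse-square distance factor (a/d)² = 0.9872² = 0.974564.
Q̄ = (S₀/π) × 0.974564 × [bracket] = (1361/π) × 0.974564 × 0.984520 = 415.66 W/m².
Daily total = Q̄ × 24.00 h × 3600 s/h = 415.66 × 24.00 × 3600 / 10⁶ = 35.91 MJ/m².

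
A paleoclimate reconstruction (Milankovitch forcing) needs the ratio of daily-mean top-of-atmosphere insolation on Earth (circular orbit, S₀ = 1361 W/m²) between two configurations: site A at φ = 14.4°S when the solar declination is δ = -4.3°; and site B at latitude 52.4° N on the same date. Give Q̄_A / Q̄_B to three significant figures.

Q̄_A / Q̄_B ≈ 1.92

— Configuration A (φ=-14.4°):
cos H₀ = −tan(-14.4°) tan(-4.300°) = -0.0193, H₀ = 1.5901 rad.
Bracket: H₀ sin φ sin δ + cos φ cos δ sin H₀ = 1.5901×-0.24869×-0.07498 + 0.96858×0.99719×0.99981 = 0.029650 + 0.965675 = 0.995325.
Q̄ = (S₀/π) × [bracket] = (1361/π) × 0.995325 = 431.19 W/m².
— Configuration B (φ=+52.4°):
cos H₀ = −tan(+52.4°) tan(-4.300°) = 0.0976, H₀ = 1.4730 rad.
Bracket: H₀ sin φ sin δ + cos φ cos δ sin H₀ = 1.4730×0.79229×-0.07498 + 0.61015×0.99719×0.99522 = -0.087505 + 0.605527 = 0.518022.
Q̄ = (S₀/π) × [bracket] = (1361/π) × 0.518022 = 224.42 W/m².
Ratio Q̄_A / Q̄_B = 431.19 / 224.42 = 1.921.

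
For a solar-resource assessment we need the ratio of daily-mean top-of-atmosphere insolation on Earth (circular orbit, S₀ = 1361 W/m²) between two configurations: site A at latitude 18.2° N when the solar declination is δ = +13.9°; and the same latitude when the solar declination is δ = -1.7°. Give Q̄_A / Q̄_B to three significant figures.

Q̄_A / Q̄_B ≈ 1.12

— Configuration A (φ=+18.2°):
cos H₀ = −tan(+18.2°) tan(+13.900°) = -0.0814, H₀ = 1.6523 rad.
Bracket: H₀ sin φ sin δ + cos φ cos δ sin H₀ = 1.6523×0.31233×0.24023 + 0.94997×0.97072×0.99668 = 0.123974 + 0.919093 = 1.043067.
Q̄ = (S₀/π) × [bracket] = (1361/π) × 1.043067 = 451.88 W/m².
— Configuration B (φ=+18.2°):
cos H₀ = −tan(+18.2°) tan(-1.700°) = 0.0098, H₀ = 1.5610 rad.
Bracket: H₀ sin φ sin δ + cos φ cos δ sin H₀ = 1.5610×0.31233×-0.02967 + 0.94997×0.99956×0.99995 = -0.014466 + 0.949505 = 0.935039.
Q̄ = (S₀/π) × [bracket] = (1361/π) × 0.935039 = 405.08 W/m².
Ratio Q̄_A / Q̄_B = 451.88 / 405.08 = 1.116.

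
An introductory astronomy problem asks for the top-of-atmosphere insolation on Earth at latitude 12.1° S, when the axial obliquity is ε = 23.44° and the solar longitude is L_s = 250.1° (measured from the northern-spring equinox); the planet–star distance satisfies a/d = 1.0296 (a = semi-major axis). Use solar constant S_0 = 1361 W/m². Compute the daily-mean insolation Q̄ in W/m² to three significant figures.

Solar declination: sin δ = sin ε · sin L_s = sin 23.44° × sin 250.1° = -0.37404, so δ = -21.965°.
cos h₀ = −tan(-12.1°) tan(-21.965°) = -0.0865, h₀ = 1.6574 rad.
Bracket: h₀ sin ϕ sin δ + cos ϕ cos δ sin h₀ = 1.6574×-0.20962×-0.37404 + 0.97778×0.92741×0.99626 = 0.129951 + 0.903412 = 1.033363.
Inverse-square distance factor (a/d)² = 1.0296² = 1.060076.
Q̄ = (S_0/π) × 1.060076 × [bracket] = (1361/π) × 1.060076 × 1.033363 = 474.6 W/m².

Q̄ ≈ 475 W/m²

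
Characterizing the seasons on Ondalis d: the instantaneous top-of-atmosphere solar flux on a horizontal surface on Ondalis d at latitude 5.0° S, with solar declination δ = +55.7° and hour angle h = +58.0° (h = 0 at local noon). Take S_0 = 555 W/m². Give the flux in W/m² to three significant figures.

cos θ_z = sin ϕ sin δ + cos ϕ cos δ cos h = -0.071999 + 0.297487 = 0.225488.
Flux = S_0 · cos θ_z = 555 × 0.225488 = 125.1 W/m².

125 W/m²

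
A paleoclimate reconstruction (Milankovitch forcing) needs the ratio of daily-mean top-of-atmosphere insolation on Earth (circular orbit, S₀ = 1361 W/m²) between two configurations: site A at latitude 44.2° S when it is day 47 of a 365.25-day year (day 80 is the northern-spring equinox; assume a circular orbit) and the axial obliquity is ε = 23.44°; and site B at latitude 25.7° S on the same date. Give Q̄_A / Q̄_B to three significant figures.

Q̄_A / Q̄_B ≈ 0.922

— Configuration A (φ=-44.2°):
Solar longitude: λ_s = 360° × (47 − 80)/365.25 = -32.526°, i.e. -32.526° + 360° = 327.474°.
sin δ = sin 23.44° × sin 327.474° = -0.21388, so δ = -12.350°.
cos H₀ = −tan(-44.2°) tan(-12.350°) = -0.2129, H₀ = 1.7854 rad.
Bracket: H₀ sin φ sin δ + cos φ cos δ sin H₀ = 1.7854×-0.69717×-0.21388 + 0.71691×0.97686×0.97707 = 0.266222 + 0.684262 = 0.950484.
Q̄ = (S₀/π) × [bracket] = (1361/π) × 0.950484 = 411.77 W/m².
— Configuration B (φ=-25.7°):
cos H₀ = −tan(-25.7°) tan(-12.350°) = -0.1054, H₀ = 1.6764 rad.
Bracket: H₀ sin φ sin δ + cos φ cos δ sin H₀ = 1.6764×-0.43366×-0.21388 + 0.90108×0.97686×0.99443 = 0.155488 + 0.875326 = 1.030814.
Q̄ = (S₀/π) × [bracket] = (1361/π) × 1.030814 = 446.57 W/m².
Ratio Q̄_A / Q̄_B = 411.77 / 446.57 = 0.9221.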